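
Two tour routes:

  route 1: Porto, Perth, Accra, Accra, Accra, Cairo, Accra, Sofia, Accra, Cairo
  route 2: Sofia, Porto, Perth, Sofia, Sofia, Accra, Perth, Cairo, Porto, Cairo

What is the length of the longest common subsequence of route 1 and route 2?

Pick Porto at route 1[1]=route 2[2] → Perth at route 1[2]=route 2[3] → Accra at route 1[3]=route 2[6] → Cairo at route 1[6]=route 2[8] → Cairo at route 1[10]=route 2[10]; all 5 stops appear in both, in order. Since dp[10][10] = 5, nothing longer is possible.

5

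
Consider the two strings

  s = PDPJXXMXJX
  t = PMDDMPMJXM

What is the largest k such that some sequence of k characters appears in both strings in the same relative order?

Let dp[i][j] be the LCS length of the first i characters of s and the first j characters of t. dp[i][j] = dp[i-1][j-1]+1 when the i-th and j-th characters match, else max(dp[i-1][j], dp[i][j-1]).
    ·  P  M  D  D  M  P  M  J  X  M
 ·  0  0  0  0  0  0  0  0  0  0  0
 P  0  1  1  1  1  1  1  1  1  1  1
 D  0  1  1  2  2  2  2  2  2  2  2
 P  0  1  1  2  2  2  3  3  3  3  3
 J  0  1  1  2  2  2  3  3  4  4  4
 X  0  1  1  2  2  2  3  3  4  5  5
 X  0  1  1  2  2  2  3  3  4  5  5
 M  0  1  2  2  2  3  3  4  4  5  6
 X  0  1  2  2  2  3  3  4  4  5  6
 J  0  1  2  2  2  3  3  4  5  5  6
 X  0  1  2  2  2  3  3  4  5  6  6
dp[10][10] = 6. One LCS (by backtracking along matches): PDPJXM.

6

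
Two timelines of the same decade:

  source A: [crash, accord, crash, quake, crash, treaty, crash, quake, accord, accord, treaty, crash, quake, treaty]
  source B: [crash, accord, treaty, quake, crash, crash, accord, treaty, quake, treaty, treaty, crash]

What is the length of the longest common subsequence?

9

Taking crash [1,1], accord [2,2], quake [4,4], crash [5,5], crash [7,6], accord [10,7], treaty [11,8], quake [13,9], treaty [14,11] gives a common subsequence of length 9, and the DP table's final entry dp[14][12] is also 9, so no common subsequence is longer.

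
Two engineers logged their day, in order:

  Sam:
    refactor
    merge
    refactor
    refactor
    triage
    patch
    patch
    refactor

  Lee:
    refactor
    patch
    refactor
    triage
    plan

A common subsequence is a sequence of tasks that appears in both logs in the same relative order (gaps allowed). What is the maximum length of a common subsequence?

3

One common subsequence of length 3: refactor at Sam[1]=Lee[1] → refactor at Sam[4]=Lee[3] → triage at Sam[5]=Lee[4]. The LCS DP gives dp[8][5] = 3, so this is optimal.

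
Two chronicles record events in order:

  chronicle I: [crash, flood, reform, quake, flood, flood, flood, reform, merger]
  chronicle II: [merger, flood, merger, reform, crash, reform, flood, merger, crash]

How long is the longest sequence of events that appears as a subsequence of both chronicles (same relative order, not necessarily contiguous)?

4

Match crash at chronicle I[1]=chronicle II[5], then reform at chronicle I[3]=chronicle II[6], then flood at chronicle I[7]=chronicle II[7], then merger at chronicle I[9]=chronicle II[8] — 4 events in the same relative order in both. The LCS DP gives dp[9][9] = 4, so this is optimal.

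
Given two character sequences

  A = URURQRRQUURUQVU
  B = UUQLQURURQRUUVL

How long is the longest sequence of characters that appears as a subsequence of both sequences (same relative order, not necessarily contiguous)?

Match U [1,6] → R [2,7] → U [3,8] → R [4,9] → Q [5,10] → R [7,11] → U [10,12] → U [12,13] → V [14,14] — 9 characters in the same relative order in both. The LCS DP gives dp[15][15] = 9, so this is optimal.

9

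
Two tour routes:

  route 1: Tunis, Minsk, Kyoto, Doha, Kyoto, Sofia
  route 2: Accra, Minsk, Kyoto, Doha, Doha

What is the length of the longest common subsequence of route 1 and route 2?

One common subsequence of length 3: Minsk at route 1[2]=route 2[2]; then Kyoto at route 1[3]=route 2[3]; then Doha at route 1[4]=route 2[5], and the DP table's final entry dp[6][5] is also 3, so no common subsequence is longer.

3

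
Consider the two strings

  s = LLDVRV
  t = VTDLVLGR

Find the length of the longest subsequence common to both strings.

3

Taking L (s #1, t #4), L (s #2, t #6), R (s #5, t #8) gives a common subsequence of length 3, and the DP table's final entry dp[6][8] is also 3, so no common subsequence is longer.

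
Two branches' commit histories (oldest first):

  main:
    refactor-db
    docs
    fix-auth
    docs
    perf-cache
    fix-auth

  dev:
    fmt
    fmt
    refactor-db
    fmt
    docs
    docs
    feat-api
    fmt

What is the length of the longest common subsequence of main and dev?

Taking refactor-db [1,3] → docs [2,5] → docs [4,6] gives a common subsequence of length 3. dp[6][8] = 3 confirms this is the maximum.

3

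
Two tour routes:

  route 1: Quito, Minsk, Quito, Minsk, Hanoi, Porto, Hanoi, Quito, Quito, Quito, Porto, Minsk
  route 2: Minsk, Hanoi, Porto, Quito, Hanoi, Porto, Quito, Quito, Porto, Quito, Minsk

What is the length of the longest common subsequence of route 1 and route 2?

8

Taking Minsk [2,1] → Quito [3,4] → Hanoi [5,5] → Porto [6,6] → Quito [8,7] → Quito [9,8] → Quito [10,10] → Minsk [12,11] gives a common subsequence of length 8. dp[12][11] = 8 confirms this is the maximum.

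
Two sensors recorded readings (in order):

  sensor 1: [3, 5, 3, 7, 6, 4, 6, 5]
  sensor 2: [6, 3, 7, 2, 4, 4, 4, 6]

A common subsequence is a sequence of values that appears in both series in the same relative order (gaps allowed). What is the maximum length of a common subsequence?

4

Match 3 (sensor 1 #3, sensor 2 #2), then 7 (sensor 1 #4, sensor 2 #3), then 4 (sensor 1 #6, sensor 2 #7), then 6 (sensor 1 #7, sensor 2 #8) — 4 values in the same relative order in both. dp[8][8] = 4 confirms this is the maximum.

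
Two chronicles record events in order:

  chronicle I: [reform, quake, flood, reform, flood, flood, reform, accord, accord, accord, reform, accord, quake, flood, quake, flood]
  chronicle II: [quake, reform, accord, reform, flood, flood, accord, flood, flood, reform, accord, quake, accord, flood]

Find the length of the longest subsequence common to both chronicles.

Taking reform [1,2], reform [4,4], flood [5,5], flood [6,6], accord [8,7], reform [11,10], accord [12,11], quake [13,12], flood [16,14] gives a common subsequence of length 9, and the DP table's final entry dp[16][14] is also 9, so no common subsequence is longer.

9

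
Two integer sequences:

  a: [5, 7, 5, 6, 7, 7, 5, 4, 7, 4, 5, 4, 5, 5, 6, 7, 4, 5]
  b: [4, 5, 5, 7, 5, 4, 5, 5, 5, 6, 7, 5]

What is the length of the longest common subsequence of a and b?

One common subsequence of length 11: 5 (a #1, b #2), then 5 (a #3, b #3), then 7 (a #6, b #4), then 5 (a #7, b #5), then 4 (a #10, b #6), then 5 (a #11, b #7), then 5 (a #13, b #8), then 5 (a #14, b #9), then 6 (a #15, b #10), then 7 (a #16, b #11), then 5 (a #18, b #12). dp[18][12] = 11 confirms this is the maximum.

11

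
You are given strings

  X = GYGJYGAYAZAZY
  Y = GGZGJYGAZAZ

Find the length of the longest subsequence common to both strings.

Let dp[i][j] be the LCS length of the first i characters of X and the first j characters of Y. dp[i][j] = dp[i-1][j-1]+1 when the i-th and j-th characters match, else max(dp[i-1][j], dp[i][j-1]).
    ·  G  G  Z  G  J  Y  G  A  Z  A  Z
 ·  0  0  0  0  0  0  0  0  0  0  0  0
 G  0  1  1  1  1  1  1  1  1  1  1  1
 Y  0  1  1  1  1  1  2  2  2  2  2  2
 G  0  1  2  2  2  2  2  3  3  3  3  3
 J  0  1  2  2  2  3  3  3  3  3  3  3
 Y  0  1  2  2  2  3  4  4  4  4  4  4
 G  0  1  2  2  3  3  4  5  5  5  5  5
 A  0  1  2  2  3  3  4  5  6  6  6  6
 Y  0  1  2  2  3  3  4  5  6  6  6  6
 A  0  1  2  2  3  3  4  5  6  6  7  7
 Z  0  1  2  3  3  3  4  5  6  7  7  8
 A  0  1  2  3  3  3  4  5  6  7  8  8
 Z  0  1  2  3  3  3  4  5  6  7  8  9
 Y  0  1  2  3  3  3  4  5  6  7  8  9
dp[13][11] = 9. One LCS (by backtracking along matches): GGJYGAZAZ.

9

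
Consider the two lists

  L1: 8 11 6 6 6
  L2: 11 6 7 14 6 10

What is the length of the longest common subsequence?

Pick 11 at L1[2]=L2[1]; then 6 at L1[3]=L2[2]; then 6 at L1[4]=L2[5]; all 3 values appear in both, in order. dp[5][6] = 3 confirms this is the maximum.

3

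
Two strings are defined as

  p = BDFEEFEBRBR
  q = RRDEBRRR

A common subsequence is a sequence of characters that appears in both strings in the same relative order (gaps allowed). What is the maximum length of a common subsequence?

One common subsequence of length 5: D (p #2, q #3); then E (p #7, q #4); then B (p #8, q #5); then R (p #9, q #7); then R (p #11, q #8). Since dp[11][8] = 5, nothing longer is possible.

5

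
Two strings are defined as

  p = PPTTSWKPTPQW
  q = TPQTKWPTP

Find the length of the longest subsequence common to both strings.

Pick P (p #1, q #2), then T (p #3, q #4), then W (p #6, q #6), then P (p #8, q #7), then T (p #9, q #8), then P (p #10, q #9); all 6 characters appear in both, in order. The LCS DP gives dp[12][9] = 6, so this is optimal.

6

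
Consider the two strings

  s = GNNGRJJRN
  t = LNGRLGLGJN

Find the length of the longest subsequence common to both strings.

5

Pick N [3,2], G [4,3], R [5,4], J [7,9], N [9,10]; all 5 characters appear in both, in order. The LCS DP gives dp[9][10] = 5, so this is optimal.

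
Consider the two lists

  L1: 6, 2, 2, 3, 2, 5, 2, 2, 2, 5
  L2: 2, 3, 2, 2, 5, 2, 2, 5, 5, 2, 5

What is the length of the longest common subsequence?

Taking 2 (L1 #2, L2 #1), 2 (L1 #3, L2 #3), 2 (L1 #5, L2 #4), 5 (L1 #6, L2 #5), 2 (L1 #7, L2 #6), 2 (L1 #8, L2 #7), 2 (L1 #9, L2 #10), 5 (L1 #10, L2 #11) gives a common subsequence of length 8. dp[10][11] = 8 confirms this is the maximum.

8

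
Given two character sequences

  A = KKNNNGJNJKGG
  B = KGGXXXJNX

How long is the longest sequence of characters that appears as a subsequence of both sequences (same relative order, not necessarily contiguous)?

4

Let dp[i][j] be the LCS length of the first i characters of A and the first j characters of B. dp[i][j] = dp[i-1][j-1]+1 when the i-th and j-th characters match, else max(dp[i-1][j], dp[i][j-1]).
    ·  K  G  G  X  X  X  J  N  X
 ·  0  0  0  0  0  0  0  0  0  0
 K  0  1  1  1  1  1  1  1  1  1
 K  0  1  1  1  1  1  1  1  1  1
 N  0  1  1  1  1  1  1  1  2  2
 N  0  1  1  1  1  1  1  1  2  2
 N  0  1  1  1  1  1  1  1  2  2
 G  0  1  2  2  2  2  2  2  2  2
 J  0  1  2  2  2  2  2  3  3  3
 N  0  1  2  2  2  2  2  3  4  4
 J  0  1  2  2  2  2  2  3  4  4
 K  0  1  2  2  2  2  2  3  4  4
 G  0  1  2  3  3  3  3  3  4  4
 G  0  1  2  3  3  3  3  3  4  4
dp[12][9] = 4. One LCS (by backtracking along matches): KGJN.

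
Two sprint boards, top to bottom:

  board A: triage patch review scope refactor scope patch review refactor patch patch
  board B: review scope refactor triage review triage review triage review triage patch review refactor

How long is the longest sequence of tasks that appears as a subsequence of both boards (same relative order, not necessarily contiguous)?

6

Taking review (board A #3, board B #1), then scope (board A #4, board B #2), then refactor (board A #5, board B #3), then patch (board A #7, board B #11), then review (board A #8, board B #12), then refactor (board A #9, board B #13) gives a common subsequence of length 6, and the DP table's final entry dp[11][13] is also 6, so no common subsequence is longer.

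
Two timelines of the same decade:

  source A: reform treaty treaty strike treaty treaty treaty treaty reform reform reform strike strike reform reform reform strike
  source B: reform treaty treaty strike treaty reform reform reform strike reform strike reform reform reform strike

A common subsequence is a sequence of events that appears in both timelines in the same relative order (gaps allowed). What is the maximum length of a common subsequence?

Pick reform [1,1], then treaty [2,2], then treaty [3,3], then strike [4,4], then treaty [8,5], then reform [9,6], then reform [10,7], then reform [11,8], then strike [12,9], then strike [13,11], then reform [14,12], then reform [15,13], then reform [16,14], then strike [17,15]; all 14 events appear in both, in order. dp[17][15] = 14 confirms this is the maximum.

14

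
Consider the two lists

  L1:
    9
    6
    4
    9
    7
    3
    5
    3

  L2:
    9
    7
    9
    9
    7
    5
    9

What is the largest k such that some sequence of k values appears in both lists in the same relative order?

4

Taking 9 at L1[1]=L2[3], 9 at L1[4]=L2[4], 7 at L1[5]=L2[5], 5 at L1[7]=L2[6] gives a common subsequence of length 4. Since dp[8][7] = 4, nothing longer is possible.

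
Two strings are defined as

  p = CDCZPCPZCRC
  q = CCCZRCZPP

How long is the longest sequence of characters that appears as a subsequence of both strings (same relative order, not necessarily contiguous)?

One common subsequence of length 6: C at p[1]=q[1], C at p[3]=q[2], C at p[6]=q[3], Z at p[8]=q[4], R at p[10]=q[5], C at p[11]=q[6]. dp[11][9] = 6 confirms this is the maximum.

6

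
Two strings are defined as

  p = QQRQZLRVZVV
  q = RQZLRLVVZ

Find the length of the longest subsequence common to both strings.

7

Pick R [3,1]; then Q [4,2]; then Z [5,3]; then L [6,4]; then R [7,5]; then V [8,8]; then Z [9,9]; all 7 characters appear in both, in order. dp[11][9] = 7 confirms this is the maximum.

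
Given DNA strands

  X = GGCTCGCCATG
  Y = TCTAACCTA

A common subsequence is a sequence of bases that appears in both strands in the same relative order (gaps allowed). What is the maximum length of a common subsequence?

One common subsequence of length 5: C [3,2] → T [4,3] → C [5,6] → C [7,7] → A [9,9]. Since dp[11][9] = 5, nothing longer is possible.

5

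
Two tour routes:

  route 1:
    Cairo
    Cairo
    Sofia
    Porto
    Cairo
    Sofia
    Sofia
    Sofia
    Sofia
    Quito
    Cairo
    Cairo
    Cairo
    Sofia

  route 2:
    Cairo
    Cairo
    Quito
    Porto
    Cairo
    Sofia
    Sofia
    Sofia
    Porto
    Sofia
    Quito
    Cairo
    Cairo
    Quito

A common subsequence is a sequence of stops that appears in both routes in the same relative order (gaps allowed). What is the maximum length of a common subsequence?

Pick Cairo (route 1 #1, route 2 #1), Cairo (route 1 #2, route 2 #2), Porto (route 1 #4, route 2 #4), Cairo (route 1 #5, route 2 #5), Sofia (route 1 #6, route 2 #6), Sofia (route 1 #7, route 2 #7), Sofia (route 1 #8, route 2 #8), Sofia (route 1 #9, route 2 #10), Quito (route 1 #10, route 2 #11), Cairo (route 1 #11, route 2 #12), Cairo (route 1 #12, route 2 #13); all 11 stops appear in both, in order, and the DP table's final entry dp[14][14] is also 11, so no common subsequence is longer.

11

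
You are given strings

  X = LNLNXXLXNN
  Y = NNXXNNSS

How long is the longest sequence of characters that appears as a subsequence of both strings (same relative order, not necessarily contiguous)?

Match N [2,1]; then N [4,2]; then X [6,3]; then X [8,4]; then N [9,5]; then N [10,6] — 6 characters in the same relative order in both. dp[10][8] = 6 confirms this is the maximum.

6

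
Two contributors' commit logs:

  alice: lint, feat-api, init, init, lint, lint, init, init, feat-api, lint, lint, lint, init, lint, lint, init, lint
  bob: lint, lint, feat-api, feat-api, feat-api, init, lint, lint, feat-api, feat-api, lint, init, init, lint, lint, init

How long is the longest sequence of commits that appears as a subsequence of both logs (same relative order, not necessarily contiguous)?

11

One common subsequence of length 11: lint (alice #1, bob #2) → feat-api (alice #2, bob #5) → init (alice #4, bob #6) → lint (alice #5, bob #7) → lint (alice #6, bob #8) → feat-api (alice #9, bob #10) → lint (alice #10, bob #11) → init (alice #13, bob #13) → lint (alice #14, bob #14) → lint (alice #15, bob #15) → init (alice #16, bob #16). dp[17][16] = 11 confirms this is the maximum.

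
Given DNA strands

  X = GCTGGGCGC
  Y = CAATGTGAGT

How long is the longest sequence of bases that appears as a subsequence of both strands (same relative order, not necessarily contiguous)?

5

Taking C at X[2]=Y[1], then T at X[3]=Y[4], then G at X[4]=Y[5], then G at X[5]=Y[7], then G at X[6]=Y[9] gives a common subsequence of length 5. The LCS DP gives dp[9][10] = 5, so this is optimal.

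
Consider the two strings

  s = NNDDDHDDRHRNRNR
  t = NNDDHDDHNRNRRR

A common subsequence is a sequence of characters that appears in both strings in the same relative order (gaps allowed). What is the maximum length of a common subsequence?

One common subsequence of length 12: N at s[1]=t[1], then N at s[2]=t[2], then D at s[4]=t[3], then D at s[5]=t[4], then H at s[6]=t[5], then D at s[7]=t[6], then D at s[8]=t[7], then H at s[10]=t[8], then R at s[11]=t[10], then N at s[12]=t[11], then R at s[13]=t[13], then R at s[15]=t[14]. Since dp[15][14] = 12, nothing longer is possible.

12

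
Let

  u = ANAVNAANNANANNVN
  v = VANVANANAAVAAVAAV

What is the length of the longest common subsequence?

9

Taking A (u #1, v #7), then N (u #2, v #8), then A (u #3, v #10), then V (u #4, v #11), then A (u #6, v #12), then A (u #7, v #13), then A (u #10, v #15), then A (u #12, v #16), then V (u #15, v #17) gives a common subsequence of length 9. dp[16][17] = 9 confirms this is the maximum.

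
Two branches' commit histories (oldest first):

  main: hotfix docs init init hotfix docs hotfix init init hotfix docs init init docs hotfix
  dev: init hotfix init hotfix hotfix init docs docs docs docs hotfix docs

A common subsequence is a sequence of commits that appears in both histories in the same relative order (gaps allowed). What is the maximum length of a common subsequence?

8

Taking hotfix at main[1]=dev[2]; then init at main[4]=dev[3]; then hotfix at main[5]=dev[4]; then hotfix at main[7]=dev[5]; then init at main[8]=dev[6]; then docs at main[11]=dev[9]; then docs at main[14]=dev[10]; then hotfix at main[15]=dev[11] gives a common subsequence of length 8. dp[15][12] = 8 confirms this is the maximum.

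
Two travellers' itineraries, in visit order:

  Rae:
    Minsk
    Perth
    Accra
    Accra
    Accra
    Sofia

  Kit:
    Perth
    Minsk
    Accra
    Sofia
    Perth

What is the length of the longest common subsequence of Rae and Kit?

3

Match Minsk [1,2], Accra [5,3], Sofia [6,4] — 3 stops in the same relative order in both, and the DP table's final entry dp[6][5] is also 3, so no common subsequence is longer.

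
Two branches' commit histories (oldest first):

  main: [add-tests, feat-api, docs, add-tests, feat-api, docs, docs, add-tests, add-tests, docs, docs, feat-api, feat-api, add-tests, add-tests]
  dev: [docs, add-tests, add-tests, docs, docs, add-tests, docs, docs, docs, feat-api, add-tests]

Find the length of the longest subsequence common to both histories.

One common subsequence of length 9: add-tests [1,2] → add-tests [4,3] → docs [6,4] → docs [7,5] → add-tests [8,6] → docs [10,8] → docs [11,9] → feat-api [13,10] → add-tests [15,11]. dp[15][11] = 9 confirms this is the maximum.

9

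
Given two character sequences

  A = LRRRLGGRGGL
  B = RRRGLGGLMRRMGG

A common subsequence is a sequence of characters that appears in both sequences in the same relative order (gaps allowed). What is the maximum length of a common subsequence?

9

Taking R [2,1], R [3,2], R [4,3], L [5,5], G [6,6], G [7,7], R [8,11], G [9,13], G [10,14] gives a common subsequence of length 9. dp[11][14] = 9 confirms this is the maximum.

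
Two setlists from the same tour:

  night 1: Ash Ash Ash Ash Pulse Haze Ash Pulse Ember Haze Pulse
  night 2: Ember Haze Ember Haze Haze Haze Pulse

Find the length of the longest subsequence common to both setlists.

4

Pick Haze (night 1 #6, night 2 #2); then Ember (night 1 #9, night 2 #3); then Haze (night 1 #10, night 2 #6); then Pulse (night 1 #11, night 2 #7); all 4 songs appear in both, in order. Since dp[11][7] = 4, nothing longer is possible.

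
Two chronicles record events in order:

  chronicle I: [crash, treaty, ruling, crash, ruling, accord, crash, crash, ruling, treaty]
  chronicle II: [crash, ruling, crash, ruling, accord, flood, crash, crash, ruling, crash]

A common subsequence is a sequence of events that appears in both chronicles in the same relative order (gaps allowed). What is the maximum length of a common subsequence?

Match crash [1,1]; then ruling [3,2]; then crash [4,3]; then ruling [5,4]; then accord [6,5]; then crash [7,7]; then crash [8,8]; then ruling [9,9] — 8 events in the same relative order in both. dp[10][10] = 8 confirms this is the maximum.

8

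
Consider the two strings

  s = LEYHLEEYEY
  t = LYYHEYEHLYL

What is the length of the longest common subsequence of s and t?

7

Let dp[i][j] be the LCS length of the first i characters of s and the first j characters of t. dp[i][j] = dp[i-1][j-1]+1 when the i-th and j-th characters match, else max(dp[i-1][j], dp[i][j-1]).
    ·  L  Y  Y  H  E  Y  E  H  L  Y  L
 ·  0  0  0  0  0  0  0  0  0  0  0  0
 L  0  1  1  1  1  1  1  1  1  1  1  1
 E  0  1  1  1  1  2  2  2  2  2  2  2
 Y  0  1  2  2  2  2  3  3  3  3  3  3
 H  0  1  2  2  3  3  3  3  4  4  4  4
 L  0  1  2  2  3  3  3  3  4  5  5  5
 E  0  1  2  2  3  4  4  4  4  5  5  5
 E  0  1  2  2  3  4  4  5  5  5  5  5
 Y  0  1  2  3  3  4  5  5  5  5  6  6
 E  0  1  2  3  3  4  5  6  6  6  6  6
 Y  0  1  2  3  3  4  5  6  6  6  7  7
dp[10][11] = 7. One LCS (by backtracking along matches): LYHEYEY.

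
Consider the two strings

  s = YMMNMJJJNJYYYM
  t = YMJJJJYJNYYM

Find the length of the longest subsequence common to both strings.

Taking Y (s #1, t #1); then M (s #5, t #2); then J (s #6, t #3); then J (s #7, t #4); then J (s #8, t #5); then J (s #10, t #6); then Y (s #11, t #7); then Y (s #12, t #10); then Y (s #13, t #11); then M (s #14, t #12) gives a common subsequence of length 10. The LCS DP gives dp[14][12] = 10, so this is optimal.

10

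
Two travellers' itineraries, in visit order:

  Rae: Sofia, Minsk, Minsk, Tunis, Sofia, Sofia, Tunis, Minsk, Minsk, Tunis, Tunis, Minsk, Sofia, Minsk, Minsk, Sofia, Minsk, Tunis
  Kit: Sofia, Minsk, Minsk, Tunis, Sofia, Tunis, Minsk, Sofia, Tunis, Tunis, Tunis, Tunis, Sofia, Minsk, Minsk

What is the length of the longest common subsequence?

Taking Sofia (Rae #1, Kit #1), Minsk (Rae #2, Kit #2), Minsk (Rae #3, Kit #3), Tunis (Rae #4, Kit #4), Sofia (Rae #5, Kit #5), Sofia (Rae #6, Kit #8), Tunis (Rae #7, Kit #10), Tunis (Rae #10, Kit #11), Tunis (Rae #11, Kit #12), Sofia (Rae #13, Kit #13), Minsk (Rae #15, Kit #14), Minsk (Rae #17, Kit #15) gives a common subsequence of length 12. dp[18][15] = 12 confirms this is the maximum.

12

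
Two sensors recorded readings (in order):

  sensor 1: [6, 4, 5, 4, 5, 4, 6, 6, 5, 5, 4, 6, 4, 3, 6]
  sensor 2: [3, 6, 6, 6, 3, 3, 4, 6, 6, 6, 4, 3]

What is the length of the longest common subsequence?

Pick 6 (sensor 1 #1, sensor 2 #4) → 4 (sensor 1 #6, sensor 2 #7) → 6 (sensor 1 #7, sensor 2 #8) → 6 (sensor 1 #8, sensor 2 #9) → 6 (sensor 1 #12, sensor 2 #10) → 4 (sensor 1 #13, sensor 2 #11) → 3 (sensor 1 #14, sensor 2 #12); all 7 values appear in both, in order, and the DP table's final entry dp[15][12] is also 7, so no common subsequence is longer.

7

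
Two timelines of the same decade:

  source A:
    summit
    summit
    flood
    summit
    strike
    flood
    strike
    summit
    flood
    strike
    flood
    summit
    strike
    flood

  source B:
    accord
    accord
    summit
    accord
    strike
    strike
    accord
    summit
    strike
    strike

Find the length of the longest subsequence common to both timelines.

Pick summit at source A[1]=source B[3] → strike at source A[5]=source B[5] → strike at source A[7]=source B[6] → summit at source A[8]=source B[8] → strike at source A[10]=source B[9] → strike at source A[13]=source B[10]; all 6 events appear in both, in order. Since dp[14][10] = 6, nothing longer is possible.

6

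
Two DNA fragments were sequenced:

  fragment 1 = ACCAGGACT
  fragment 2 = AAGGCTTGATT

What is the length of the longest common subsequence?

One common subsequence of length 6: A at fragment 1[1]=fragment 2[1], A at fragment 1[4]=fragment 2[2], G at fragment 1[5]=fragment 2[4], G at fragment 1[6]=fragment 2[8], A at fragment 1[7]=fragment 2[9], T at fragment 1[9]=fragment 2[11]. dp[9][11] = 6 confirms this is the maximum.

6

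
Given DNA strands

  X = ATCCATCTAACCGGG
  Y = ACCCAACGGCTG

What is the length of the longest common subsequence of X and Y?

Match A (X #1, Y #1), then C (X #3, Y #2), then C (X #4, Y #3), then C (X #7, Y #4), then A (X #9, Y #5), then A (X #10, Y #6), then C (X #12, Y #7), then G (X #13, Y #8), then G (X #14, Y #9), then G (X #15, Y #12) — 10 bases in the same relative order in both, and the DP table's final entry dp[15][12] is also 10, so no common subsequence is longer.

10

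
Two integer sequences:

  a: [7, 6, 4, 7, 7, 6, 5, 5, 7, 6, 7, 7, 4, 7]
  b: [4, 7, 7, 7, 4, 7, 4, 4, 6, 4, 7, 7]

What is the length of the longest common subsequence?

7

Pick 7 at a[1]=b[2], then 7 at a[4]=b[3], then 7 at a[5]=b[4], then 7 at a[9]=b[6], then 6 at a[10]=b[9], then 7 at a[12]=b[11], then 7 at a[14]=b[12]; all 7 values appear in both, in order, and the DP table's final entry dp[14][12] is also 7, so no common subsequence is longer.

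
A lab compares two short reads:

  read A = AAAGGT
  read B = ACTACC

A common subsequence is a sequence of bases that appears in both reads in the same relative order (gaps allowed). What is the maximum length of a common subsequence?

Let dp[i][j] be the LCS length of the first i bases of read A and the first j bases of read B. dp[i][j] = dp[i-1][j-1]+1 when the i-th and j-th bases match, else max(dp[i-1][j], dp[i][j-1]).
    ·  A  C  T  A  C  C
 ·  0  0  0  0  0  0  0
 A  0  1  1  1  1  1  1
 A  0  1  1  1  2  2  2
 A  0  1  1  1  2  2  2
 G  0  1  1  1  2  2  2
 G  0  1  1  1  2  2  2
 T  0  1  1  2  2  2  2
dp[6][6] = 2. One LCS (by backtracking along matches): AA.

2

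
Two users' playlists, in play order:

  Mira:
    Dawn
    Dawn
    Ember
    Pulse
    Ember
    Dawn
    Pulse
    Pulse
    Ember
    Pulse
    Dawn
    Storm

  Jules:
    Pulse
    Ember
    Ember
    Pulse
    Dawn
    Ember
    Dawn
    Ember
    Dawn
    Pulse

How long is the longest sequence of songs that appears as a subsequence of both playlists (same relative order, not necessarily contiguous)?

6

Match Ember (Mira #3, Jules #3), Pulse (Mira #4, Jules #4), Ember (Mira #5, Jules #6), Dawn (Mira #6, Jules #7), Ember (Mira #9, Jules #8), Pulse (Mira #10, Jules #10) — 6 songs in the same relative order in both. dp[12][10] = 6 confirms this is the maximum.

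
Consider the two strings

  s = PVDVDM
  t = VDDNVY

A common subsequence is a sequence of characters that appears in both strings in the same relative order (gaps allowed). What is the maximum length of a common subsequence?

3

Pick V (s #2, t #1); then D (s #3, t #3); then V (s #4, t #5); all 3 characters appear in both, in order, and the DP table's final entry dp[6][6] is also 3, so no common subsequence is longer.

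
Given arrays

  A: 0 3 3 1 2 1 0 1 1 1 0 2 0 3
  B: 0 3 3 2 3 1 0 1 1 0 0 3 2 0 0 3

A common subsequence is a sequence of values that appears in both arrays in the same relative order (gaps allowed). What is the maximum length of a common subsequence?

Taking 0 [1,1], then 3 [2,2], then 3 [3,3], then 2 [5,4], then 1 [6,6], then 0 [7,7], then 1 [8,8], then 1 [9,9], then 0 [11,11], then 2 [12,13], then 0 [13,15], then 3 [14,16] gives a common subsequence of length 12, and the DP table's final entry dp[14][16] is also 12, so no common subsequence is longer.

12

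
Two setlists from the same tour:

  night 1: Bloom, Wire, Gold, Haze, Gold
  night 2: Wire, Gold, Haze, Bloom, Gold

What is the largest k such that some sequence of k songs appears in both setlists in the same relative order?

4

One common subsequence of length 4: Wire at night 1[2]=night 2[1], then Gold at night 1[3]=night 2[2], then Haze at night 1[4]=night 2[3], then Gold at night 1[5]=night 2[5]. The LCS DP gives dp[5][5] = 4, so this is optimal.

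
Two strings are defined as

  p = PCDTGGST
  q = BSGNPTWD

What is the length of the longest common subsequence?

2

Pick P at p[1]=q[5], D at p[3]=q[8]; all 2 characters appear in both, in order. The LCS DP gives dp[8][8] = 2, so this is optimal.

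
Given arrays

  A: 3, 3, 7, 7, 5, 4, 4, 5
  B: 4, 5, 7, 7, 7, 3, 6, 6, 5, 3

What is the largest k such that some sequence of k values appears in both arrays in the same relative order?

Match 7 [3,4], then 7 [4,5], then 5 [5,9] — 3 values in the same relative order in both. Since dp[8][10] = 3, nothing longer is possible.

3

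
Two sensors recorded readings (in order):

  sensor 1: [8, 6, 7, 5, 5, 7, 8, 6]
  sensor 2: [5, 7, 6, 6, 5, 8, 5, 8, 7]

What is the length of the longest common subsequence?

Let dp[i][j] be the LCS length of the first i values of sensor 1 and the first j values of sensor 2. dp[i][j] = dp[i-1][j-1]+1 when the i-th and j-th values match, else max(dp[i-1][j], dp[i][j-1]).
    ·  5  7  6  6  5  8  5  8  7
 ·  0  0  0  0  0  0  0  0  0  0
 8  0  0  0  0  0  0  1  1  1  1
 6  0  0  0  1  1  1  1  1  1  1
 7  0  0  1  1  1  1  1  1  1  2
 5  0  1  1  1  1  2  2  2  2  2
 5  0  1  1  1  1  2  2  3  3  3
 7  0  1  2  2  2  2  2  3  3  4
 8  0  1  2  2  2  2  3  3  4  4
 6  0  1  2  3  3  3  3  3  4  4
dp[8][9] = 4. One LCS (by backtracking along matches): 6, 5, 5, 7.

4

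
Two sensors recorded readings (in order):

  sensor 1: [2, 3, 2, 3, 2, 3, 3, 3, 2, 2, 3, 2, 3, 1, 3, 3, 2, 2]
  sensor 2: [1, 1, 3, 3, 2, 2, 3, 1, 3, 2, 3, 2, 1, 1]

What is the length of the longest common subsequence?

One common subsequence of length 9: 3 (sensor 1 #2, sensor 2 #4) → 2 (sensor 1 #3, sensor 2 #5) → 2 (sensor 1 #5, sensor 2 #6) → 3 (sensor 1 #6, sensor 2 #7) → 3 (sensor 1 #8, sensor 2 #9) → 2 (sensor 1 #10, sensor 2 #10) → 3 (sensor 1 #11, sensor 2 #11) → 2 (sensor 1 #12, sensor 2 #12) → 1 (sensor 1 #14, sensor 2 #14). dp[18][14] = 9 confirms this is the maximum.

9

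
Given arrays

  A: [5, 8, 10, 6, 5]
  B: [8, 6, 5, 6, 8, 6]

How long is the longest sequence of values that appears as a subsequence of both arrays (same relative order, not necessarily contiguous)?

3

Pick 5 [1,3]; then 8 [2,5]; then 6 [4,6]; all 3 values appear in both, in order. Since dp[5][6] = 3, nothing longer is possible.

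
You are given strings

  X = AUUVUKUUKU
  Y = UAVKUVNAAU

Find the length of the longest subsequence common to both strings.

One common subsequence of length 5: A (X #1, Y #2); then V (X #4, Y #3); then K (X #6, Y #4); then U (X #7, Y #5); then U (X #10, Y #10). The LCS DP gives dp[10][10] = 5, so this is optimal.

5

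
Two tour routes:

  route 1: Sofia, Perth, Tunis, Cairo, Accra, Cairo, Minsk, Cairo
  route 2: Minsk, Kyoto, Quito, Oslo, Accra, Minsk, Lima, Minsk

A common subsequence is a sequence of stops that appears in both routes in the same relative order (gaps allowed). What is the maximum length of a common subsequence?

One common subsequence of length 2: Accra at route 1[5]=route 2[5], Minsk at route 1[7]=route 2[8]. The LCS DP gives dp[8][8] = 2, so this is optimal.

2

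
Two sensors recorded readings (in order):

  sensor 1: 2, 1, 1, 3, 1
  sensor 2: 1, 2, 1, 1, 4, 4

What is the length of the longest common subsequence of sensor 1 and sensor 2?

Let dp[i][j] be the LCS length of the first i values of sensor 1 and the first j values of sensor 2. dp[i][j] = dp[i-1][j-1]+1 when the i-th and j-th values match, else max(dp[i-1][j], dp[i][j-1]).
    ·  1  2  1  1  4  4
 ·  0  0  0  0  0  0  0
 2  0  0  1  1  1  1  1
 1  0  1  1  2  2  2  2
 1  0  1  1  2  3  3  3
 3  0  1  1  2  3  3  3
 1  0  1  1  2  3  3  3
dp[5][6] = 3. One LCS (by backtracking along matches): 2, 1, 1.

3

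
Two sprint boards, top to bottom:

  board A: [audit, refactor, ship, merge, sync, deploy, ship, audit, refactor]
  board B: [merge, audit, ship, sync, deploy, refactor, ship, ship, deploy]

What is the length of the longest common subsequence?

Pick audit [1,2] → ship [3,3] → sync [5,4] → deploy [6,5] → ship [7,8]; all 5 tasks appear in both, in order. The LCS DP gives dp[9][9] = 5, so this is optimal.

5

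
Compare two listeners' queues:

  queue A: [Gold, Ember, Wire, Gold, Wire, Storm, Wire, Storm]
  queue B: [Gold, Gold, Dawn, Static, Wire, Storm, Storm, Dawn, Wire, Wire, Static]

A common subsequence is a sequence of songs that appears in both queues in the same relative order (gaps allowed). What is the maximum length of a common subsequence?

One common subsequence of length 5: Gold at queue A[1]=queue B[1], then Gold at queue A[4]=queue B[2], then Wire at queue A[5]=queue B[5], then Storm at queue A[6]=queue B[7], then Wire at queue A[7]=queue B[10]. The LCS DP gives dp[8][11] = 5, so this is optimal.

5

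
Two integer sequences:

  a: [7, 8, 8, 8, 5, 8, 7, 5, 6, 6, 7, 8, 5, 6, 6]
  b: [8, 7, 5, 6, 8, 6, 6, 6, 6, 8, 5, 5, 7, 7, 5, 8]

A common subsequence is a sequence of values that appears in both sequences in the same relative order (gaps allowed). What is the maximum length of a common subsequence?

7

One common subsequence of length 7: 7 (a #1, b #2), 8 (a #2, b #5), 8 (a #3, b #10), 5 (a #5, b #12), 7 (a #7, b #14), 5 (a #8, b #15), 8 (a #12, b #16). Since dp[15][16] = 7, nothing longer is possible.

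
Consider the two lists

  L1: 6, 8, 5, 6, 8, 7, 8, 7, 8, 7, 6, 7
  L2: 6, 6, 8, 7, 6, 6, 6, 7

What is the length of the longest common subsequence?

Taking 6 at L1[1]=L2[1]; then 6 at L1[4]=L2[2]; then 8 at L1[5]=L2[3]; then 7 at L1[6]=L2[4]; then 6 at L1[11]=L2[7]; then 7 at L1[12]=L2[8] gives a common subsequence of length 6. dp[12][8] = 6 confirms this is the maximum.

6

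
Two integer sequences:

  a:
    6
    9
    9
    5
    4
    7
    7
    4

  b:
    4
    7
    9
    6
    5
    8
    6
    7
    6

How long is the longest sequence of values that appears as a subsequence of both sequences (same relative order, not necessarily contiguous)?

Pick 6 (a #1, b #4), 5 (a #4, b #5), 7 (a #6, b #8); all 3 values appear in both, in order. Since dp[8][9] = 3, nothing longer is possible.

3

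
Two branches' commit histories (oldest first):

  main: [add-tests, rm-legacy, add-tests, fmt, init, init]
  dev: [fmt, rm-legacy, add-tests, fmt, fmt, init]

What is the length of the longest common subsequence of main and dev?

4

Pick rm-legacy at main[2]=dev[2], add-tests at main[3]=dev[3], fmt at main[4]=dev[5], init at main[6]=dev[6]; all 4 commits appear in both, in order. dp[6][6] = 4 confirms this is the maximum.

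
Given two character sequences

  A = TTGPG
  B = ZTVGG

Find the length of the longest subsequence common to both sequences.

Let dp[i][j] be the LCS length of the first i characters of A and the first j characters of B. dp[i][j] = dp[i-1][j-1]+1 when the i-th and j-th characters match, else max(dp[i-1][j], dp[i][j-1]).
    ·  Z  T  V  G  G
 ·  0  0  0  0  0  0
 T  0  0  1  1  1  1
 T  0  0  1  1  1  1
 G  0  0  1  1  2  2
 P  0  0  1  1  2  2
 G  0  0  1  1  2  3
dp[5][5] = 3. One LCS (by backtracking along matches): TGG.

3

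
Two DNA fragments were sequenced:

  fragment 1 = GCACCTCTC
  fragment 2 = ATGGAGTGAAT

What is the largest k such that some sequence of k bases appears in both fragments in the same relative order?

4

Let dp[i][j] be the LCS length of the first i bases of fragment 1 and the first j bases of fragment 2. dp[i][j] = dp[i-1][j-1]+1 when the i-th and j-th bases match, else max(dp[i-1][j], dp[i][j-1]).
    ·  A  T  G  G  A  G  T  G  A  A  T
 ·  0  0  0  0  0  0  0  0  0  0  0  0
 G  0  0  0  1  1  1  1  1  1  1  1  1
 C  0  0  0  1  1  1  1  1  1  1  1  1
 A  0  1  1  1  1  2  2  2  2  2  2  2
 C  0  1  1  1  1  2  2  2  2  2  2  2
 C  0  1  1  1  1  2  2  2  2  2  2  2
 T  0  1  2  2  2  2  2  3  3  3  3  3
 C  0  1  2  2  2  2  2  3  3  3  3  3
 T  0  1  2  2  2  2  2  3  3  3  3  4
 C  0  1  2  2  2  2  2  3  3  3  3  4
dp[9][11] = 4. One LCS (by backtracking along matches): GATT.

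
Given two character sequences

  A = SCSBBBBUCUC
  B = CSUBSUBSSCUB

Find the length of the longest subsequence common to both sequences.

6

One common subsequence of length 6: C (A #2, B #1); then S (A #3, B #2); then B (A #4, B #4); then B (A #5, B #7); then C (A #9, B #10); then U (A #10, B #11). dp[11][12] = 6 confirms this is the maximum.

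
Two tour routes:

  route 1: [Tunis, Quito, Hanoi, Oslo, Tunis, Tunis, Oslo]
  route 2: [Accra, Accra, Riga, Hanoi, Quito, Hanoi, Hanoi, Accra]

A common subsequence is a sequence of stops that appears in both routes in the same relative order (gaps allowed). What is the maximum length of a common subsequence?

2

Match Quito at route 1[2]=route 2[5]; then Hanoi at route 1[3]=route 2[7] — 2 stops in the same relative order in both. dp[7][8] = 2 confirms this is the maximum.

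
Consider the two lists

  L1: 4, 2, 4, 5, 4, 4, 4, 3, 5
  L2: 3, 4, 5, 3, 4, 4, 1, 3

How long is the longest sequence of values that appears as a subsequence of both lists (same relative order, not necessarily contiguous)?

One common subsequence of length 5: 4 (L1 #3, L2 #2); then 5 (L1 #4, L2 #3); then 4 (L1 #5, L2 #5); then 4 (L1 #6, L2 #6); then 3 (L1 #8, L2 #8). The LCS DP gives dp[9][8] = 5, so this is optimal.

5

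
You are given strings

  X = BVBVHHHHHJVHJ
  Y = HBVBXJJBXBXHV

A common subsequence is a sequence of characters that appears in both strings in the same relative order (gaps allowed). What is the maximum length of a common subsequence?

Match B [1,2]; then V [2,3]; then B [3,10]; then H [9,12]; then V [11,13] — 5 characters in the same relative order in both. The LCS DP gives dp[13][13] = 5, so this is optimal.

5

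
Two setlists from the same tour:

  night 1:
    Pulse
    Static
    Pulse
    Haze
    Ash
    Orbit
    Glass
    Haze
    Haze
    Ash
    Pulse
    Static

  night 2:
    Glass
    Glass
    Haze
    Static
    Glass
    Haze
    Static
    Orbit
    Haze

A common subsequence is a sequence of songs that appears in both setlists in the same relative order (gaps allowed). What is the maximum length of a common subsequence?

Match Static (night 1 #2, night 2 #4), then Haze (night 1 #4, night 2 #6), then Orbit (night 1 #6, night 2 #8), then Haze (night 1 #9, night 2 #9) — 4 songs in the same relative order in both. Since dp[12][9] = 4, nothing longer is possible.

4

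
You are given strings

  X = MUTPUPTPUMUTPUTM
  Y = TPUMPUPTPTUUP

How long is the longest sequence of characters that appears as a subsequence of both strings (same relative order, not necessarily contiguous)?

9

One common subsequence of length 9: M (X #1, Y #4), P (X #4, Y #5), U (X #5, Y #6), P (X #6, Y #7), T (X #7, Y #8), P (X #8, Y #9), U (X #9, Y #11), U (X #11, Y #12), P (X #13, Y #13). Since dp[16][13] = 9, nothing longer is possible.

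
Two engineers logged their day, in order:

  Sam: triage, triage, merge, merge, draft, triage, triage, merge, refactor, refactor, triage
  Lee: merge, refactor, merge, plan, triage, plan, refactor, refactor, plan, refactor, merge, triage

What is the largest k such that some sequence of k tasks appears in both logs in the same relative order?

6

One common subsequence of length 6: merge at Sam[3]=Lee[1], merge at Sam[4]=Lee[3], triage at Sam[6]=Lee[5], refactor at Sam[9]=Lee[8], refactor at Sam[10]=Lee[10], triage at Sam[11]=Lee[12]. The LCS DP gives dp[11][12] = 6, so this is optimal.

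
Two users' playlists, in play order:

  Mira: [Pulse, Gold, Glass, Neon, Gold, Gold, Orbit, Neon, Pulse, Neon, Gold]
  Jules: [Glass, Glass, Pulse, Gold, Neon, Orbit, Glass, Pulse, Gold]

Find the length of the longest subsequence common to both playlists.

Match Pulse at Mira[1]=Jules[3], Gold at Mira[2]=Jules[4], Neon at Mira[4]=Jules[5], Orbit at Mira[7]=Jules[6], Pulse at Mira[9]=Jules[8], Gold at Mira[11]=Jules[9] — 6 songs in the same relative order in both. The LCS DP gives dp[11][9] = 6, so this is optimal.

6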